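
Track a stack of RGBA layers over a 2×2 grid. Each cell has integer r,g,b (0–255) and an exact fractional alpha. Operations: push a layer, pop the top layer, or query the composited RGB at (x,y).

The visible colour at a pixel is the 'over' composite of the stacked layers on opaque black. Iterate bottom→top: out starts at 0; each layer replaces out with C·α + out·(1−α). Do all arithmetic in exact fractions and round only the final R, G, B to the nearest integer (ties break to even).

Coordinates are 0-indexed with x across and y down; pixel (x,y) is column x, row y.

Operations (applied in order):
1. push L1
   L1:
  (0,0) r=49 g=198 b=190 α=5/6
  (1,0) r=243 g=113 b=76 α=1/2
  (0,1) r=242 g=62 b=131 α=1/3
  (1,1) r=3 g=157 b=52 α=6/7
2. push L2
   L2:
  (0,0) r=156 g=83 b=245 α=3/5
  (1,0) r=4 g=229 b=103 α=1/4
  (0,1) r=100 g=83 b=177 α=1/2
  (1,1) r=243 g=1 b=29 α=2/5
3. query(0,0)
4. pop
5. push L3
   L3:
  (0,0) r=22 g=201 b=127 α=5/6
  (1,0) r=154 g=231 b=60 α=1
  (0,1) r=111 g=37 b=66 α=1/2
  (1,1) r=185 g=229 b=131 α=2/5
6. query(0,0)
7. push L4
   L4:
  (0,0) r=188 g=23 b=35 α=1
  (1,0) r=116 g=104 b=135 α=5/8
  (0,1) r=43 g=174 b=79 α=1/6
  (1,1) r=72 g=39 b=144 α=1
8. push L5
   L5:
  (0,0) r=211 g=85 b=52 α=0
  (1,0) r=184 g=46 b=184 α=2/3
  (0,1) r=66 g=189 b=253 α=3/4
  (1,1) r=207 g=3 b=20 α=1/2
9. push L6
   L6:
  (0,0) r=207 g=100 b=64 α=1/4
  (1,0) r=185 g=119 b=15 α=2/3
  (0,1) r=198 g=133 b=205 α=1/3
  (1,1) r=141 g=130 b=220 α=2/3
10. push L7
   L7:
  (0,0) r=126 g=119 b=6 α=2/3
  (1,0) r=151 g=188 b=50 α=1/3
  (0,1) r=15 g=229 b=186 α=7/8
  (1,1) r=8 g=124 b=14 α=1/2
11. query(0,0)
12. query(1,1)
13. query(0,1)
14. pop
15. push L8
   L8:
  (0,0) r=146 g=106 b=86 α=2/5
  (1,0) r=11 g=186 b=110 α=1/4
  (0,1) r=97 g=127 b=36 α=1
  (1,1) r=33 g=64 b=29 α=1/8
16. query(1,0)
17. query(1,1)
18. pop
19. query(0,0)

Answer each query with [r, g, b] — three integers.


query (0,0) [L1,L2] — begin 0,0,0
after L1 α=5/6: [245/6, 165, 475/3]
after L2 α=3/5: [1649/15, 579/5, 631/3]
= [110, 116, 210]

(0,0) stack=L1,L3; from [0,0,0]:
L1 α=5/6: [245/6, 165, 475/3]
L3 α=5/6: [905/36, 195, 1190/9]
= [25, 195, 132]

query (0,0) [L1,L3,L4,L5,L6,L7] — begin 0,0,0
L1 α=5/6: [245/6, 165, 475/3]
L3 α=5/6: [905/36, 195, 1190/9]
L4 α=1: [188, 23, 35]
L5 α=0: [188, 23, 35]
L6 α=1/4: [771/4, 169/4, 169/4]
L7 α=2/3: [593/4, 1121/12, 217/12]
→ [148, 93, 18]

at x=1,y=1 over L1,L3,L4,L5,L6,L7:
L1 α=6/7: [18/7, 942/7, 312/7]
L3 α=2/5: [2644/35, 6032/35, 554/7]
L4 α=1: [72, 39, 144]
L5 α=1/2: [279/2, 21, 82]
L6 α=2/3: [281/2, 281/3, 174]
L7 α=1/2: [297/4, 653/6, 94]
→ [74, 109, 94]

at x=0,y=1 over L1,L3,L4,L5,L6,L7:
+L1 (α=1/3) → [242/3, 62/3, 131/3]
+L3 (α=1/2) → [575/6, 173/6, 329/6]
+L4 (α=1/6) → [3133/36, 1909/36, 2119/36]
+L5 (α=3/4) → [10261/144, 22321/144, 29443/144]
+L6 (α=1/3) → [24517/216, 31897/216, 44203/216]
+L7 (α=7/8) → [47197/1728, 378145/1728, 325435/1728]
= [27, 219, 188]

query (1,0) [L1,L3,L4,L5,L6,L8] — begin 0,0,0
after L1 α=1/2: [243/2, 113/2, 38]
after L3 α=1: [154, 231, 60]
after L4 α=5/8: [521/4, 1213/8, 855/8]
after L5 α=2/3: [1993/12, 1949/24, 3799/24]
after L6 α=2/3: [6433/36, 7661/72, 4519/72]
after L8 α=1/4: [6565/48, 12125/96, 7159/96]
→ [137, 126, 75]

(1,1) stack=L1,L3,L4,L5,L6,L8; from [0,0,0]:
L1 α=6/7: [18/7, 942/7, 312/7]
L3 α=2/5: [2644/35, 6032/35, 554/7]
L4 α=1: [72, 39, 144]
L5 α=1/2: [279/2, 21, 82]
L6 α=2/3: [281/2, 281/3, 174]
L8 α=1/8: [2033/16, 2159/24, 1247/8]
→ [127, 90, 156]

query (0,0) [L1,L3,L4,L5,L6] — begin 0,0,0
+L1 (α=5/6) → [245/6, 165, 475/3]
+L3 (α=5/6) → [905/36, 195, 1190/9]
+L4 (α=1) → [188, 23, 35]
+L5 (α=0) → [188, 23, 35]
+L6 (α=1/4) → [771/4, 169/4, 169/4]
= [193, 42, 42]


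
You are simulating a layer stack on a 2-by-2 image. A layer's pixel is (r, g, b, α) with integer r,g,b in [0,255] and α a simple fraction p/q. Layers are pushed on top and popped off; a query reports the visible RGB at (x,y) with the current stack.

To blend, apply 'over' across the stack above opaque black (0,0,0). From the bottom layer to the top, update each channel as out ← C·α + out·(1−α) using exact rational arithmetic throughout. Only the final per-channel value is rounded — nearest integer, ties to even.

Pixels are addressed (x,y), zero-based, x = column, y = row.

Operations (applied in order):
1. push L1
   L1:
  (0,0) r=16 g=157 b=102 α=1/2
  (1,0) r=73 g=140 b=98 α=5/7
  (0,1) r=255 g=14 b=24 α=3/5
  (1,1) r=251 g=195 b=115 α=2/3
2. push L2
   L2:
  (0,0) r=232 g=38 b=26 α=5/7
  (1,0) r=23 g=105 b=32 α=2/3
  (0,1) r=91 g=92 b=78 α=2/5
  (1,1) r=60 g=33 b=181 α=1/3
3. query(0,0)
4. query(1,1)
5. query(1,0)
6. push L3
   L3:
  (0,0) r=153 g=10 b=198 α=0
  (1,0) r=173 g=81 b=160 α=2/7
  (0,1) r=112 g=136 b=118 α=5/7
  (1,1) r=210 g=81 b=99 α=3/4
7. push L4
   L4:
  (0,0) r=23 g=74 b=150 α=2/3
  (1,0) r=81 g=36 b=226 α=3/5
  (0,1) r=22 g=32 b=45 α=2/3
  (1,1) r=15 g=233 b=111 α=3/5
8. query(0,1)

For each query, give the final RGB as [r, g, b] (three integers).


query (0,0) [L1,L2] — begin 0,0,0
after L1 α=1/2: [8, 157/2, 51]
after L2 α=5/7: [168, 347/7, 232/7]
→ [168, 50, 33]

(1,1) stack=L1,L2; from [0,0,0]:
+L1 (α=2/3) → [502/3, 130, 230/3]
+L2 (α=1/3) → [1184/9, 293/3, 1003/9]
rounded: [132, 98, 111]

(1,0) stack=L1,L2; from [0,0,0]:
after L1 α=5/7: [365/7, 100, 70]
after L2 α=2/3: [229/7, 310/3, 134/3]
= [33, 103, 45]

at x=0,y=1 over L1,L2,L3,L4:
L1 α=3/5: [153, 42/5, 72/5]
L2 α=2/5: [641/5, 1046/25, 996/25]
L3 α=5/7: [4082/35, 19092/175, 16742/175]
L4 α=2/3: [1874/35, 30292/525, 32492/525]
rounded: [54, 58, 62]


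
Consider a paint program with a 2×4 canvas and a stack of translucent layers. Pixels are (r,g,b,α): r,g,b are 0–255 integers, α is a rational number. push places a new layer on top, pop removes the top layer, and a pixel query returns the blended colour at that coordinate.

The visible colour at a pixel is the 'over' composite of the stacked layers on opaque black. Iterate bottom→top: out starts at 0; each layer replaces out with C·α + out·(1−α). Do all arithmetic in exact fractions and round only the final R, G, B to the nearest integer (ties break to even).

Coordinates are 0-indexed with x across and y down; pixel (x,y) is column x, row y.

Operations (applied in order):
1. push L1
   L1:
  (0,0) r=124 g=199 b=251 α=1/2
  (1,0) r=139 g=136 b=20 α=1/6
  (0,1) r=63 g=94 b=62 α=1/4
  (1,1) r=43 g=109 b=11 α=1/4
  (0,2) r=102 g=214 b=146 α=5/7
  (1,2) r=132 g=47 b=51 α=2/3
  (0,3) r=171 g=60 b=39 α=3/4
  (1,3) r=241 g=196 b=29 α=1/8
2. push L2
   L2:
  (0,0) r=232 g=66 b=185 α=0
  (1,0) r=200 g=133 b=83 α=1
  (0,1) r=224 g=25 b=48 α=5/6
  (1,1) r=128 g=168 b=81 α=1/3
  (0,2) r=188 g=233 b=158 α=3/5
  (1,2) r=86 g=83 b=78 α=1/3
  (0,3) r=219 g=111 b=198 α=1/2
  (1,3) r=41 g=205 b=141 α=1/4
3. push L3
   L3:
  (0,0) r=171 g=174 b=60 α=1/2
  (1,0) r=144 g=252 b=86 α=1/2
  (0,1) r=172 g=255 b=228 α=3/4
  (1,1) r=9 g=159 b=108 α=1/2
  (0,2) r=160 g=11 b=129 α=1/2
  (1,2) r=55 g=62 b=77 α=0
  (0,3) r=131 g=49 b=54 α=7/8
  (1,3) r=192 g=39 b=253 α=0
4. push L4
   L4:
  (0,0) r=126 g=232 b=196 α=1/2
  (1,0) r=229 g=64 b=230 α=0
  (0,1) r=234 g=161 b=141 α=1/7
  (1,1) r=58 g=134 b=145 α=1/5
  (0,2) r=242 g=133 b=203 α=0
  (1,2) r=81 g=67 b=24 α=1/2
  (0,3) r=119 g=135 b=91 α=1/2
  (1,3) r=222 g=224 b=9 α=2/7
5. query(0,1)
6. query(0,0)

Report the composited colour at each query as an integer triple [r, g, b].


at x=0,y=1 over L1,L2,L3,L4:
+L1 (α=1/4) → [63/4, 47/2, 31/2]
+L2 (α=5/6) → [4543/24, 99/4, 511/12]
+L3 (α=3/4) → [16927/96, 3159/16, 8719/48]
+L4 (α=1/7) → [2953/16, 10765/56, 9847/56]
= [185, 192, 176]

(0,0) stack=L1,L2,L3,L4; from [0,0,0]:
L1 α=1/2: [62, 199/2, 251/2]
L2 α=0: [62, 199/2, 251/2]
L3 α=1/2: [233/2, 547/4, 371/4]
L4 α=1/2: [485/4, 1475/8, 1155/8]
→ [121, 184, 144]


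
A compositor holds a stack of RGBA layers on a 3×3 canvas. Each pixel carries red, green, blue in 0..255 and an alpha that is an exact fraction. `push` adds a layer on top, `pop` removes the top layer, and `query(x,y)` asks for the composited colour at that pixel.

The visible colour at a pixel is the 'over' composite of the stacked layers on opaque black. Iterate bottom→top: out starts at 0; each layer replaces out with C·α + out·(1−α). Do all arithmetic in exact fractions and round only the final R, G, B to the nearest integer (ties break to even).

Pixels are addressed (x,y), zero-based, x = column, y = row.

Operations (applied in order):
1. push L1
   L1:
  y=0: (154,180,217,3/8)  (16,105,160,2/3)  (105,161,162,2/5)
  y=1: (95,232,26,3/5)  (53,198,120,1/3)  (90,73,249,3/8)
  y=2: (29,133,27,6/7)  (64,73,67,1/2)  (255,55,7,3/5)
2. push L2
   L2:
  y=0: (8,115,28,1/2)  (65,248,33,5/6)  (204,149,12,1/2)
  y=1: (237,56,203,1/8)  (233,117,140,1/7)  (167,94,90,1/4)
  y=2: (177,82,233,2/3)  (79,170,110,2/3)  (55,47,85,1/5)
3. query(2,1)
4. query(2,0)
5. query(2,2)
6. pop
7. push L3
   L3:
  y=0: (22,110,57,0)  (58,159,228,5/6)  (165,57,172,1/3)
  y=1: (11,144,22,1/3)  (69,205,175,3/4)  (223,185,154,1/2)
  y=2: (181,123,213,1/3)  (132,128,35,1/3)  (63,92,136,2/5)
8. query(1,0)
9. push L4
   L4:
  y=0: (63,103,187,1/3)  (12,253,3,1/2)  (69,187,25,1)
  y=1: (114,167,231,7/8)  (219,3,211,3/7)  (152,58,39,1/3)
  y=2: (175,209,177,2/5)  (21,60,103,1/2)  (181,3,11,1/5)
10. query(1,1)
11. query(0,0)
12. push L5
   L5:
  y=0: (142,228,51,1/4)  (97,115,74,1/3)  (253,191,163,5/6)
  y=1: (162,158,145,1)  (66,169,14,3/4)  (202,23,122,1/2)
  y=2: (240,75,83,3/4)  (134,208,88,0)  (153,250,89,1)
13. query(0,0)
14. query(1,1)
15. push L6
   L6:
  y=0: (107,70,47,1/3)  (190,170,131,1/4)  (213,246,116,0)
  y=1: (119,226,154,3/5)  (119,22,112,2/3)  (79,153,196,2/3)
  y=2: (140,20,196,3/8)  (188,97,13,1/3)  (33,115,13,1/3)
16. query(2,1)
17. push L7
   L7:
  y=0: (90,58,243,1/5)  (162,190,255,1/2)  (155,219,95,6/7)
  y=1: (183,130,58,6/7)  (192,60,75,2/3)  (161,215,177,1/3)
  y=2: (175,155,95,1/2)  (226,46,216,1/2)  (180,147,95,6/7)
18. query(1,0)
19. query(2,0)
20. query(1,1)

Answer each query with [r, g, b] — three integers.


query (2,1) [L1,L2] — begin 0,0,0
L1 α=3/8: [135/4, 219/8, 747/8]
L2 α=1/4: [1073/16, 1409/32, 2961/32]
→ [67, 44, 93]

(2,0) stack=L1,L2; from [0,0,0]:
after L1 α=2/5: [42, 322/5, 324/5]
after L2 α=1/2: [123, 1067/10, 192/5]
= [123, 107, 38]

query (2,2) [L1,L2] — begin 0,0,0
+L1 (α=3/5) → [153, 33, 21/5]
+L2 (α=1/5) → [667/5, 179/5, 509/25]
rounded: [133, 36, 20]

query (1,0) [L1,L3] — begin 0,0,0
L1 α=2/3: [32/3, 70, 320/3]
L3 α=5/6: [451/9, 865/6, 1870/9]
rounded: [50, 144, 208]

at x=1,y=1 over L1,L3,L4:
L1 α=1/3: [53/3, 66, 40]
L3 α=3/4: [337/6, 681/4, 565/4]
L4 α=3/7: [2645/21, 690/7, 1198/7]
→ [126, 99, 171]

at x=0,y=0 over L1,L3,L4:
+L1 (α=3/8) → [231/4, 135/2, 651/8]
+L3 (α=0) → [231/4, 135/2, 651/8]
+L4 (α=1/3) → [119/2, 238/3, 1399/12]
→ [60, 79, 117]

(0,0) stack=L1,L3,L4,L5; from [0,0,0]:
L1 α=3/8: [231/4, 135/2, 651/8]
L3 α=0: [231/4, 135/2, 651/8]
L4 α=1/3: [119/2, 238/3, 1399/12]
L5 α=1/4: [641/8, 233/2, 1603/16]
= [80, 116, 100]

at x=1,y=1 over L1,L3,L4,L5:
after L1 α=1/3: [53/3, 66, 40]
after L3 α=3/4: [337/6, 681/4, 565/4]
after L4 α=3/7: [2645/21, 690/7, 1198/7]
after L5 α=3/4: [6803/84, 4239/28, 373/7]
rounded: [81, 151, 53]

at x=2,y=1 over L1,L3,L4,L5,L6:
+L1 (α=3/8) → [135/4, 219/8, 747/8]
+L3 (α=1/2) → [1027/8, 1699/16, 1979/16]
+L4 (α=1/3) → [545/4, 721/8, 2291/24]
+L5 (α=1/2) → [1353/8, 905/16, 5219/48]
+L6 (α=2/3) → [2617/24, 5801/48, 24035/144]
rounded: [109, 121, 167]

query (1,0) [L1,L3,L4,L5,L6,L7] — begin 0,0,0
L1 α=2/3: [32/3, 70, 320/3]
L3 α=5/6: [451/9, 865/6, 1870/9]
L4 α=1/2: [559/18, 2383/12, 1897/18]
L5 α=1/3: [1432/27, 3073/18, 2563/27]
L6 α=1/4: [1571/18, 4093/24, 1871/18]
L7 α=1/2: [4487/36, 8653/48, 6461/36]
= [125, 180, 179]

query (2,0) [L1,L3,L4,L5,L6,L7] — begin 0,0,0
after L1 α=2/5: [42, 322/5, 324/5]
after L3 α=1/3: [83, 929/15, 1508/15]
after L4 α=1: [69, 187, 25]
after L5 α=5/6: [667/3, 571/3, 140]
after L6 α=0: [667/3, 571/3, 140]
after L7 α=6/7: [3457/21, 4513/21, 710/7]
rounded: [165, 215, 101]

(1,1) stack=L1,L3,L4,L5,L6,L7; from [0,0,0]:
+L1 (α=1/3) → [53/3, 66, 40]
+L3 (α=3/4) → [337/6, 681/4, 565/4]
+L4 (α=3/7) → [2645/21, 690/7, 1198/7]
+L5 (α=3/4) → [6803/84, 4239/28, 373/7]
+L6 (α=2/3) → [26795/252, 5471/84, 647/7]
+L7 (α=2/3) → [123563/756, 15551/252, 1697/21]
rounded: [163, 62, 81]


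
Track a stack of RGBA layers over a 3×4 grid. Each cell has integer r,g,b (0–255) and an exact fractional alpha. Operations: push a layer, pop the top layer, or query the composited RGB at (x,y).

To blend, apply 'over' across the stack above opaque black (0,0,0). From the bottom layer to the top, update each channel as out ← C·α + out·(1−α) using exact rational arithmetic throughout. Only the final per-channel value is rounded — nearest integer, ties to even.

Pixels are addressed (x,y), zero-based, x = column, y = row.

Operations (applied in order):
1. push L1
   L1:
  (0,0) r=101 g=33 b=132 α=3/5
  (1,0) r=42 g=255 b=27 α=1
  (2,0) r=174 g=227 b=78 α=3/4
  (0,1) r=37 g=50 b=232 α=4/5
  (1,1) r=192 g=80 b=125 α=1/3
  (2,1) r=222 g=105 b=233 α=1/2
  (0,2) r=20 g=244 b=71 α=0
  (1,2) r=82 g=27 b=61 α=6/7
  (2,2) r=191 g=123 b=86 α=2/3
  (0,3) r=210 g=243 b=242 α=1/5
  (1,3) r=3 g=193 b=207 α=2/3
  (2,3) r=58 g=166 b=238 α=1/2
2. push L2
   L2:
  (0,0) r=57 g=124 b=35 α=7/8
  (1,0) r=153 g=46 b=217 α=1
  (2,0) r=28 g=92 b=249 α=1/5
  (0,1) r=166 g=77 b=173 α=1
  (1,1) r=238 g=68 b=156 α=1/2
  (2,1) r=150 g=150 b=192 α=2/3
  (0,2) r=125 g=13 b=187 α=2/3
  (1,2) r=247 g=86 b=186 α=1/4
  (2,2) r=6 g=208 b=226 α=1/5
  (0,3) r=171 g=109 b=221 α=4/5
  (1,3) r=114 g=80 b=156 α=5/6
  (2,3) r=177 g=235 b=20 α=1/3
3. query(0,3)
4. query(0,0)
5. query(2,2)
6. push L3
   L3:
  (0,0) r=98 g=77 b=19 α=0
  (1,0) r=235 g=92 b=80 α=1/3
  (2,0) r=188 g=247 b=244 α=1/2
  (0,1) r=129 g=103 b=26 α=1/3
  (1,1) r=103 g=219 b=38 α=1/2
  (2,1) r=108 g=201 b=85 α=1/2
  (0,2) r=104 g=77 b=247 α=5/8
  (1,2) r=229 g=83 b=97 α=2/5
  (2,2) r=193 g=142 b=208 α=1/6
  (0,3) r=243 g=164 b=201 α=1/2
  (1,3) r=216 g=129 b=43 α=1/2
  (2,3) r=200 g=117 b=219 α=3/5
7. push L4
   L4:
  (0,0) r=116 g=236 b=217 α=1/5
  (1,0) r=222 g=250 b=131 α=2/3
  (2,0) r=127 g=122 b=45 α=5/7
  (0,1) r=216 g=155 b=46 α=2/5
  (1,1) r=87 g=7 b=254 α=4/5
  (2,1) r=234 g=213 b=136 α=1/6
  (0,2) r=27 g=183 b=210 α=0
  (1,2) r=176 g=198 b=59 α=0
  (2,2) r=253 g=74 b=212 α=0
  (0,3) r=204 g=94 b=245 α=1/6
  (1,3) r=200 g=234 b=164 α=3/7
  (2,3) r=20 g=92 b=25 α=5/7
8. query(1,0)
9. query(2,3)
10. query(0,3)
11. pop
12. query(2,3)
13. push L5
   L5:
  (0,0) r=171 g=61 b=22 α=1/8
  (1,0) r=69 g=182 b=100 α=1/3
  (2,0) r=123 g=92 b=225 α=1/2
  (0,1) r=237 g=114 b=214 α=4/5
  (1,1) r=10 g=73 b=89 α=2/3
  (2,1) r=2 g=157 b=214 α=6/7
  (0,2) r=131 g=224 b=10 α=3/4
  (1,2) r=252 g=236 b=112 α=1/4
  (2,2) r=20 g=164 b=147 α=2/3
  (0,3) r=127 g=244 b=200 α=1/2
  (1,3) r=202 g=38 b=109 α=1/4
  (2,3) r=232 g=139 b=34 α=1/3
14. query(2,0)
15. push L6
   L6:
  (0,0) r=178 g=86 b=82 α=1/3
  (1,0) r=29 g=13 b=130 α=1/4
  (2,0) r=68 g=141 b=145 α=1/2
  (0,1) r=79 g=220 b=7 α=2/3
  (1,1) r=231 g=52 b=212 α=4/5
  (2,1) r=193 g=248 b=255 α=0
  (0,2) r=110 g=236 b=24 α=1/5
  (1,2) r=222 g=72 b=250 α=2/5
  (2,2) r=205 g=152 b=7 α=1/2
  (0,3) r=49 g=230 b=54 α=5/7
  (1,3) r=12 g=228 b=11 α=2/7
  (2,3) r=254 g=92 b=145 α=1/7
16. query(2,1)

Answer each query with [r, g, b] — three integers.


at x=0,y=3 over L1,L2:
L1 α=1/5: [42, 243/5, 242/5]
L2 α=4/5: [726/5, 2423/25, 4662/25]
= [145, 97, 186]

at x=0,y=0 over L1,L2:
L1 α=3/5: [303/5, 99/5, 396/5]
L2 α=7/8: [1149/20, 4439/40, 1621/40]
→ [57, 111, 41]

query (2,2) [L1,L2] — begin 0,0,0
after L1 α=2/3: [382/3, 82, 172/3]
after L2 α=1/5: [1546/15, 536/5, 1366/15]
= [103, 107, 91]

(1,0) stack=L1,L2,L3,L4; from [0,0,0]:
after L1 α=1: [42, 255, 27]
after L2 α=1: [153, 46, 217]
after L3 α=1/3: [541/3, 184/3, 514/3]
after L4 α=2/3: [1873/9, 1684/9, 1300/9]
rounded: [208, 187, 144]

query (2,3) [L1,L2,L3,L4] — begin 0,0,0
+L1 (α=1/2) → [29, 83, 119]
+L2 (α=1/3) → [235/3, 401/3, 86]
+L3 (α=3/5) → [454/3, 371/3, 829/5]
+L4 (α=5/7) → [1208/21, 2122/21, 2283/35]
= [58, 101, 65]

(0,3) stack=L1,L2,L3,L4; from [0,0,0]:
after L1 α=1/5: [42, 243/5, 242/5]
after L2 α=4/5: [726/5, 2423/25, 4662/25]
after L3 α=1/2: [1941/10, 6523/50, 9687/50]
after L4 α=1/6: [783/4, 7463/60, 12137/60]
→ [196, 124, 202]

at x=2,y=3 over L1,L2,L3:
after L1 α=1/2: [29, 83, 119]
after L2 α=1/3: [235/3, 401/3, 86]
after L3 α=3/5: [454/3, 371/3, 829/5]
→ [151, 124, 166]

query (2,0) [L1,L2,L3,L5] — begin 0,0,0
L1 α=3/4: [261/2, 681/4, 117/2]
L2 α=1/5: [110, 773/5, 483/5]
L3 α=1/2: [149, 1004/5, 1703/10]
L5 α=1/2: [136, 732/5, 3953/20]
rounded: [136, 146, 198]

at x=2,y=1 over L1,L2,L3,L5,L6:
after L1 α=1/2: [111, 105/2, 233/2]
after L2 α=2/3: [137, 235/2, 1001/6]
after L3 α=1/2: [245/2, 637/4, 1511/12]
after L5 α=6/7: [269/14, 4405/28, 2417/12]
after L6 α=0: [269/14, 4405/28, 2417/12]
= [19, 157, 201]


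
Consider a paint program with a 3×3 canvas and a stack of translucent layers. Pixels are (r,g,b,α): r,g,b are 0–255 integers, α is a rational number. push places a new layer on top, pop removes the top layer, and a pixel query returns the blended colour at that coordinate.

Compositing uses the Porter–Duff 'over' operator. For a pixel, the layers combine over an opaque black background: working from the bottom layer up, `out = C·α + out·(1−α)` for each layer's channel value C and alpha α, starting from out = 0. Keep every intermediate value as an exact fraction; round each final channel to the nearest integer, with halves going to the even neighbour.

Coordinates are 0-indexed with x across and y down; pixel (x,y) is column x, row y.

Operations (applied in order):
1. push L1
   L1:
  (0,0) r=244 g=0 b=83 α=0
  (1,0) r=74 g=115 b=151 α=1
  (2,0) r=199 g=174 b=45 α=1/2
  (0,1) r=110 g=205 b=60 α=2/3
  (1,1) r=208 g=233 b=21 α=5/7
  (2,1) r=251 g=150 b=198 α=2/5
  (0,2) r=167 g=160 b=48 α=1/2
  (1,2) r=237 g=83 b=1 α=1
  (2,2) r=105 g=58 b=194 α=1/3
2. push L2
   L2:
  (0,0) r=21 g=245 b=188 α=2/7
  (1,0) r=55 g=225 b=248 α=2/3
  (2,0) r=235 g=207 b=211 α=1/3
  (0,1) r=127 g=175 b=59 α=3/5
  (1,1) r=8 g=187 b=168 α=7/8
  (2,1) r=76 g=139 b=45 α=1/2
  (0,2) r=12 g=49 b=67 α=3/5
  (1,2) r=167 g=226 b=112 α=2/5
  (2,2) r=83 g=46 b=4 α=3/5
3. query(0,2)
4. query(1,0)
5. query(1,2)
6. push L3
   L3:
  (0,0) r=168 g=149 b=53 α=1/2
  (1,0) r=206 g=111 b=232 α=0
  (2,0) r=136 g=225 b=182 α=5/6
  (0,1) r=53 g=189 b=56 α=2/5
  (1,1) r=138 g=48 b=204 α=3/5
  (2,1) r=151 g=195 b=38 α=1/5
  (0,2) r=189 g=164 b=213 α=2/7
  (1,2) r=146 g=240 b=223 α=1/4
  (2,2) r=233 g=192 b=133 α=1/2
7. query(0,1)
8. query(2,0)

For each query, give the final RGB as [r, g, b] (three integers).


at x=0,y=2 over L1,L2:
+L1 (α=1/2) → [167/2, 80, 24]
+L2 (α=3/5) → [203/5, 307/5, 249/5]
→ [41, 61, 50]

at x=1,y=0 over L1,L2:
+L1 (α=1) → [74, 115, 151]
+L2 (α=2/3) → [184/3, 565/3, 647/3]
rounded: [61, 188, 216]

at x=1,y=2 over L1,L2:
+L1 (α=1) → [237, 83, 1]
+L2 (α=2/5) → [209, 701/5, 227/5]
= [209, 140, 45]

(0,1) stack=L1,L2,L3; from [0,0,0]:
L1 α=2/3: [220/3, 410/3, 40]
L2 α=3/5: [1583/15, 479/3, 257/5]
L3 α=2/5: [2113/25, 857/5, 1331/25]
rounded: [85, 171, 53]

(2,0) stack=L1,L2,L3; from [0,0,0]:
L1 α=1/2: [199/2, 87, 45/2]
L2 α=1/3: [434/3, 127, 256/3]
L3 α=5/6: [1237/9, 626/3, 1493/9]
= [137, 209, 166]


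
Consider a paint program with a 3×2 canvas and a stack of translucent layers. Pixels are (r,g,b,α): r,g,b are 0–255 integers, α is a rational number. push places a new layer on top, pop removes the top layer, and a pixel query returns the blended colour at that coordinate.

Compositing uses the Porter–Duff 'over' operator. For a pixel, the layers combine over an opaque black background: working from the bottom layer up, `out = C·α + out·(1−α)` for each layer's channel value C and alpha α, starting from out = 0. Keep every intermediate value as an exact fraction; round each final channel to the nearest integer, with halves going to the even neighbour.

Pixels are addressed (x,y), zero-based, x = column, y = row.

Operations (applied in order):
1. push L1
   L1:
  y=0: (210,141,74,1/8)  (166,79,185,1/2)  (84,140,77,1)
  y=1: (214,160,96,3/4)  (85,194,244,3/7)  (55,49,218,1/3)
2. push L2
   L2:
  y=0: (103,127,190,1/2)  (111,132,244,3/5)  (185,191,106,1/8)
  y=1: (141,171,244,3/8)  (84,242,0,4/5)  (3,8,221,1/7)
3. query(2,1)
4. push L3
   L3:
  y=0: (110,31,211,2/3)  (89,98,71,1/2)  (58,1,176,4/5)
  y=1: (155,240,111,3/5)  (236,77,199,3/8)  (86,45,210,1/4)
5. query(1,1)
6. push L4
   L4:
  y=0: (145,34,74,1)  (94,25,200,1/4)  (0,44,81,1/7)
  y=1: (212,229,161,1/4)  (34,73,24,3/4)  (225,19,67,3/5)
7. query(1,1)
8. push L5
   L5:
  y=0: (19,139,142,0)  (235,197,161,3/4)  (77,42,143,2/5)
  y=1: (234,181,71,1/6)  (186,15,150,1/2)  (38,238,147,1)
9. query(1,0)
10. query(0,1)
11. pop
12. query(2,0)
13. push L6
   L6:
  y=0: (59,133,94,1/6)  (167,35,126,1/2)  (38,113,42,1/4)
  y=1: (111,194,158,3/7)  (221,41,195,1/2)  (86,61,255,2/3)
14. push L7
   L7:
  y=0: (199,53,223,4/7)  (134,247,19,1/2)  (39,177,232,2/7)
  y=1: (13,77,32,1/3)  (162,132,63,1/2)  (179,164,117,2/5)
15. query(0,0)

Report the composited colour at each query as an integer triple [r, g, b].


query (2,1) [L1,L2] — begin 0,0,0
after L1 α=1/3: [55/3, 49/3, 218/3]
after L2 α=1/7: [113/7, 106/7, 657/7]
= [16, 15, 94]

(1,1) stack=L1,L2,L3; from [0,0,0]:
after L1 α=3/7: [255/7, 582/7, 732/7]
after L2 α=4/5: [2607/35, 7358/35, 732/35]
after L3 α=3/8: [7563/56, 8975/56, 4911/56]
rounded: [135, 160, 88]

at x=1,y=1 over L1,L2,L3,L4:
after L1 α=3/7: [255/7, 582/7, 732/7]
after L2 α=4/5: [2607/35, 7358/35, 732/35]
after L3 α=3/8: [7563/56, 8975/56, 4911/56]
after L4 α=3/4: [13275/224, 21239/224, 8943/224]
→ [59, 95, 40]

query (1,0) [L1,L2,L3,L4,L5] — begin 0,0,0
+L1 (α=1/2) → [83, 79/2, 185/2]
+L2 (α=3/5) → [499/5, 95, 917/5]
+L3 (α=1/2) → [472/5, 193/2, 636/5]
+L4 (α=1/4) → [943/10, 629/8, 727/5]
+L5 (α=3/4) → [7993/40, 5357/32, 1571/10]
= [200, 167, 157]

query (0,1) [L1,L2,L3,L4,L5] — begin 0,0,0
after L1 α=3/4: [321/2, 120, 72]
after L2 α=3/8: [2451/16, 1113/8, 273/2]
after L3 α=3/5: [6171/40, 3993/20, 606/5]
after L4 α=1/4: [26993/160, 16559/80, 2623/20]
after L5 α=1/6: [34481/192, 6485/32, 969/8]
→ [180, 203, 121]

at x=2,y=0 over L1,L2,L3,L4:
L1 α=1: [84, 140, 77]
L2 α=1/8: [773/8, 1171/8, 645/8]
L3 α=4/5: [2629/40, 1203/40, 6277/40]
L4 α=1/7: [7887/140, 4489/140, 20451/140]
rounded: [56, 32, 146]

query (0,0) [L1,L2,L3,L4,L6,L7] — begin 0,0,0
L1 α=1/8: [105/4, 141/8, 37/4]
L2 α=1/2: [517/8, 1157/16, 797/8]
L3 α=2/3: [759/8, 2149/48, 1391/8]
L4 α=1: [145, 34, 74]
L6 α=1/6: [392/3, 101/2, 232/3]
L7 α=4/7: [1188/7, 727/14, 1124/7]
→ [170, 52, 161]


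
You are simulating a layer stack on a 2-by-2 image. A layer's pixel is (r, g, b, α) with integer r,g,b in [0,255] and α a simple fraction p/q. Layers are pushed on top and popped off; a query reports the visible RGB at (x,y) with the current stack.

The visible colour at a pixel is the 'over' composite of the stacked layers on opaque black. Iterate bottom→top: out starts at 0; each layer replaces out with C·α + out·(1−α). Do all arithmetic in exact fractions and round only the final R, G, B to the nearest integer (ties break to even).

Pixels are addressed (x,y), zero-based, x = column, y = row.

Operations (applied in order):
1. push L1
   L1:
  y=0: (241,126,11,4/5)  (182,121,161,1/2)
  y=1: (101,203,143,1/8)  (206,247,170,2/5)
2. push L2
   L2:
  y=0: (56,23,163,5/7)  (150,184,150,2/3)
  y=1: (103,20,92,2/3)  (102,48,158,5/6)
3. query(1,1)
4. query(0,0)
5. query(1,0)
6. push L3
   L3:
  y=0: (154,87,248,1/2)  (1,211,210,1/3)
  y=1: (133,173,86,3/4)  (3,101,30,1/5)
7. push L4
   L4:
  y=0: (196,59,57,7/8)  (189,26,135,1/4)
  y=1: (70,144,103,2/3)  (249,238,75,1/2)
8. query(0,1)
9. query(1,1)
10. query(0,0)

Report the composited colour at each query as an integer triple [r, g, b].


query (1,1) [L1,L2] — begin 0,0,0
after L1 α=2/5: [412/5, 494/5, 68]
after L2 α=5/6: [1481/15, 847/15, 143]
= [99, 56, 143]

query (0,0) [L1,L2] — begin 0,0,0
+L1 (α=4/5) → [964/5, 504/5, 44/5]
+L2 (α=5/7) → [3328/35, 1583/35, 4163/35]
→ [95, 45, 119]

at x=1,y=0 over L1,L2:
L1 α=1/2: [91, 121/2, 161/2]
L2 α=2/3: [391/3, 857/6, 761/6]
rounded: [130, 143, 127]

at x=0,y=1 over L1,L2,L3,L4:
L1 α=1/8: [101/8, 203/8, 143/8]
L2 α=2/3: [583/8, 523/24, 1615/24]
L3 α=3/4: [3775/32, 12979/96, 7807/96]
L4 α=2/3: [8255/96, 40627/288, 27583/288]
→ [86, 141, 96]

query (1,1) [L1,L2,L3,L4] — begin 0,0,0
+L1 (α=2/5) → [412/5, 494/5, 68]
+L2 (α=5/6) → [1481/15, 847/15, 143]
+L3 (α=1/5) → [5969/75, 4903/75, 602/5]
+L4 (α=1/2) → [12322/75, 22753/150, 977/10]
→ [164, 152, 98]

(0,0) stack=L1,L2,L3,L4; from [0,0,0]:
after L1 α=4/5: [964/5, 504/5, 44/5]
after L2 α=5/7: [3328/35, 1583/35, 4163/35]
after L3 α=1/2: [4359/35, 2314/35, 12843/70]
after L4 α=7/8: [52379/280, 16769/280, 40773/560]
= [187, 60, 73]


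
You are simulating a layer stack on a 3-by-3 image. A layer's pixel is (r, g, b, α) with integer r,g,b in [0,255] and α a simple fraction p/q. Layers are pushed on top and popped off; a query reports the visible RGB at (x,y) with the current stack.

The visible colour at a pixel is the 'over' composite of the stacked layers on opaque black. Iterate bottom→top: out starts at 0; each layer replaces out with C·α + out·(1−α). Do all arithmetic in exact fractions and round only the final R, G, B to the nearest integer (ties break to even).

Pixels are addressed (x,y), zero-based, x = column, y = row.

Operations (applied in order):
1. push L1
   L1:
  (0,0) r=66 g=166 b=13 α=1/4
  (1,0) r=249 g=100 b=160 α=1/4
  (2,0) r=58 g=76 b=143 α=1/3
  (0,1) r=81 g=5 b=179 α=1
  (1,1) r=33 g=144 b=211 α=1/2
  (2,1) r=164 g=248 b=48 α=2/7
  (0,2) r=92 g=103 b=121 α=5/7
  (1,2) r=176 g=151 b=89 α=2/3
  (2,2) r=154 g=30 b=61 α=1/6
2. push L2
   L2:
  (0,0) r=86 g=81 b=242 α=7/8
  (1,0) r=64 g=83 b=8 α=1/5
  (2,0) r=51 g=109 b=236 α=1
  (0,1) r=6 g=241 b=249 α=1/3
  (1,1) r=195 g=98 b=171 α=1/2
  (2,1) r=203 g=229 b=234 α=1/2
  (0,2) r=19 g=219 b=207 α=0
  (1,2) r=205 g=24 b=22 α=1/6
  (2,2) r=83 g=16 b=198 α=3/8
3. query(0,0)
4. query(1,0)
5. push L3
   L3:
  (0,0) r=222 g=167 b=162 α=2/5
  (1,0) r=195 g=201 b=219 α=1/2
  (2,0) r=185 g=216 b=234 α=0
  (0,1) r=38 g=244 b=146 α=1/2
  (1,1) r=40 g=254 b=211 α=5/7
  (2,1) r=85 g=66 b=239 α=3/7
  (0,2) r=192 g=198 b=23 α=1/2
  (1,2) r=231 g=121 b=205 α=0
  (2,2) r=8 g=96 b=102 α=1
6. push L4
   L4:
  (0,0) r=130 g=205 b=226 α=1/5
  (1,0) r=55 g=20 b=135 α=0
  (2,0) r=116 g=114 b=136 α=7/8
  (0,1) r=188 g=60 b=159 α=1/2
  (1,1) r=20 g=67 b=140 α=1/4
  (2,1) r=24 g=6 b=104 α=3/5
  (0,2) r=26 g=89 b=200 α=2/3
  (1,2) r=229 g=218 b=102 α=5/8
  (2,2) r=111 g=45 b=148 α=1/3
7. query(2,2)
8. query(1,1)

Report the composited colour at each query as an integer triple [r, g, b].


(0,0) stack=L1,L2; from [0,0,0]:
after L1 α=1/4: [33/2, 83/2, 13/4]
after L2 α=7/8: [1237/16, 1217/16, 6789/32]
= [77, 76, 212]

(1,0) stack=L1,L2; from [0,0,0]:
+L1 (α=1/4) → [249/4, 25, 40]
+L2 (α=1/5) → [313/5, 183/5, 168/5]
= [63, 37, 34]

(2,2) stack=L1,L2,L3,L4; from [0,0,0]:
after L1 α=1/6: [77/3, 5, 61/6]
after L2 α=3/8: [283/6, 73/8, 3869/48]
after L3 α=1: [8, 96, 102]
after L4 α=1/3: [127/3, 79, 352/3]
→ [42, 79, 117]

query (1,1) [L1,L2,L3,L4] — begin 0,0,0
+L1 (α=1/2) → [33/2, 72, 211/2]
+L2 (α=1/2) → [423/4, 85, 553/4]
+L3 (α=5/7) → [823/14, 1440/7, 2663/14]
+L4 (α=1/4) → [2749/56, 4789/28, 9949/56]
= [49, 171, 178]


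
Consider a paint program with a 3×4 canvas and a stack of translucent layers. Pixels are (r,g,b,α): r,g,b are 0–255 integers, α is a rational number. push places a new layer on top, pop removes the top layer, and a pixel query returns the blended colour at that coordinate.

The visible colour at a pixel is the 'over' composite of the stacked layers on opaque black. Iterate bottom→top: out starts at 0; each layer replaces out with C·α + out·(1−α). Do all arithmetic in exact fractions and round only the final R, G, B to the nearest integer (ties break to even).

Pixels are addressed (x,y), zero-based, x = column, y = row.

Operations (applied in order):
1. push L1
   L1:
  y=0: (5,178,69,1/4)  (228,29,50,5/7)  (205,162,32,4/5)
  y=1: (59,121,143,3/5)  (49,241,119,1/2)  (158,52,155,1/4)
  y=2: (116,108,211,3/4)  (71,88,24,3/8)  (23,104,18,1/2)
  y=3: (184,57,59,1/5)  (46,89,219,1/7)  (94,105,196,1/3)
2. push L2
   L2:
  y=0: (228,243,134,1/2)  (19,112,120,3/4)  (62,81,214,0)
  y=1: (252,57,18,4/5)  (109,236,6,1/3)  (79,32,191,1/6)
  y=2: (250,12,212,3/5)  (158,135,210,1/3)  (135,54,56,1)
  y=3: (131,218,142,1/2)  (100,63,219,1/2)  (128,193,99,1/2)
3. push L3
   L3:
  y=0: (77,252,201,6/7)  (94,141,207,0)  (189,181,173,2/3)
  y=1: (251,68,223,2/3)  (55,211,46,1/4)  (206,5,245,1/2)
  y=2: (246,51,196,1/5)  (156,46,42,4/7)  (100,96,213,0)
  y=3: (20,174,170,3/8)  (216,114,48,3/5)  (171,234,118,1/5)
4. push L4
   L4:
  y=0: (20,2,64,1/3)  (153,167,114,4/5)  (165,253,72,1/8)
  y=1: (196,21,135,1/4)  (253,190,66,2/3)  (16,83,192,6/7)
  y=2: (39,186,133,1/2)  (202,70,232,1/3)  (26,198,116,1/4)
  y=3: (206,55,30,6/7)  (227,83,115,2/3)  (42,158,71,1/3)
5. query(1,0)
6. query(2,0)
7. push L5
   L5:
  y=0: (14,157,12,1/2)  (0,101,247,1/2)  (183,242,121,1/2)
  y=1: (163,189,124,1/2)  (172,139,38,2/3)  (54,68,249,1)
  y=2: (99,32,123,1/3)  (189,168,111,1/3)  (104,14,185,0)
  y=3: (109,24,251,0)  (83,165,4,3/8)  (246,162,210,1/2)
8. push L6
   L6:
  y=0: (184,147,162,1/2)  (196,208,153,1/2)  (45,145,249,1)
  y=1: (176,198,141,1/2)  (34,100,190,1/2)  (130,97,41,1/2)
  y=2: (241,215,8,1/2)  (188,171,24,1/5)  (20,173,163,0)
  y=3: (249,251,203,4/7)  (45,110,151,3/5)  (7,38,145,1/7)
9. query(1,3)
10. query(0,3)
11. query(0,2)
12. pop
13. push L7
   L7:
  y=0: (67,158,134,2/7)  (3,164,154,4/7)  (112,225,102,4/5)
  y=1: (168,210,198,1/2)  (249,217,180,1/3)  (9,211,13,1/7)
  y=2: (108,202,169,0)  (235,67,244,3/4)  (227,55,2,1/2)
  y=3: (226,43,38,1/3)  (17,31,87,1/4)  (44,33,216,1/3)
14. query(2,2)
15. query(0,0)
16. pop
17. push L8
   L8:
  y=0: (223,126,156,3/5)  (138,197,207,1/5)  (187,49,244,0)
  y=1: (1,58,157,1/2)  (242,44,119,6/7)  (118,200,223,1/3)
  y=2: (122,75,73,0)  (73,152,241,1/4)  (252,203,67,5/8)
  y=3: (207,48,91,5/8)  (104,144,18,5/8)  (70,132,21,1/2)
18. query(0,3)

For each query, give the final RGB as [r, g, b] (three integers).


(1,0) stack=L1,L2,L3,L4; from [0,0,0]:
after L1 α=5/7: [1140/7, 145/7, 250/7]
after L2 α=3/4: [1539/28, 2497/28, 1385/14]
after L3 α=0: [1539/28, 2497/28, 1385/14]
after L4 α=4/5: [3735/28, 21201/140, 7769/70]
→ [133, 151, 111]

(2,0) stack=L1,L2,L3,L4; from [0,0,0]:
L1 α=4/5: [164, 648/5, 128/5]
L2 α=0: [164, 648/5, 128/5]
L3 α=2/3: [542/3, 2458/15, 1858/15]
L4 α=1/8: [4289/24, 21001/120, 7043/60]
→ [179, 175, 117]

at x=1,y=3 over L1,L2,L3,L4,L5,L6:
L1 α=1/7: [46/7, 89/7, 219/7]
L2 α=1/2: [373/7, 265/7, 876/7]
L3 α=3/5: [5282/35, 2924/35, 552/7]
L4 α=2/3: [21172/105, 8734/105, 2162/21]
L5 α=3/8: [26401/168, 19129/168, 5531/84]
L6 α=3/5: [37741/420, 46849/420, 24557/210]
rounded: [90, 112, 117]

(0,3) stack=L1,L2,L3,L4,L5,L6; from [0,0,0]:
L1 α=1/5: [184/5, 57/5, 59/5]
L2 α=1/2: [839/10, 1147/10, 769/10]
L3 α=3/8: [959/16, 2191/16, 1789/16]
L4 α=6/7: [20735/112, 7471/112, 667/16]
L5 α=0: [20735/112, 7471/112, 667/16]
L6 α=4/7: [173757/784, 134861/784, 14993/112]
→ [222, 172, 134]

query (0,2) [L1,L2,L3,L4,L5,L6] — begin 0,0,0
L1 α=3/4: [87, 81, 633/4]
L2 α=3/5: [924/5, 198/5, 381/2]
L3 α=1/5: [4926/25, 1047/25, 958/5]
L4 α=1/2: [5901/50, 5697/50, 1623/10]
L5 α=1/3: [2792/25, 6497/75, 746/5]
L6 α=1/2: [8817/50, 11311/75, 393/5]
→ [176, 151, 79]

at x=2,y=2 over L1,L2,L3,L4,L5,L7:
L1 α=1/2: [23/2, 52, 9]
L2 α=1: [135, 54, 56]
L3 α=0: [135, 54, 56]
L4 α=1/4: [431/4, 90, 71]
L5 α=0: [431/4, 90, 71]
L7 α=1/2: [1339/8, 145/2, 73/2]
rounded: [167, 72, 36]

(0,0) stack=L1,L2,L3,L4,L5,L7; from [0,0,0]:
after L1 α=1/4: [5/4, 89/2, 69/4]
after L2 α=1/2: [917/8, 575/4, 605/8]
after L3 α=6/7: [659/8, 6623/28, 10253/56]
after L4 α=1/3: [739/12, 2217/14, 4015/28]
after L5 α=1/2: [907/24, 4415/28, 4351/56]
after L7 α=2/7: [7751/168, 30923/196, 36763/392]
rounded: [46, 158, 94]

(0,3) stack=L1,L2,L3,L4,L5,L8; from [0,0,0]:
after L1 α=1/5: [184/5, 57/5, 59/5]
after L2 α=1/2: [839/10, 1147/10, 769/10]
after L3 α=3/8: [959/16, 2191/16, 1789/16]
after L4 α=6/7: [20735/112, 7471/112, 667/16]
after L5 α=0: [20735/112, 7471/112, 667/16]
after L8 α=5/8: [178125/896, 49293/896, 9281/128]
rounded: [199, 55, 73]


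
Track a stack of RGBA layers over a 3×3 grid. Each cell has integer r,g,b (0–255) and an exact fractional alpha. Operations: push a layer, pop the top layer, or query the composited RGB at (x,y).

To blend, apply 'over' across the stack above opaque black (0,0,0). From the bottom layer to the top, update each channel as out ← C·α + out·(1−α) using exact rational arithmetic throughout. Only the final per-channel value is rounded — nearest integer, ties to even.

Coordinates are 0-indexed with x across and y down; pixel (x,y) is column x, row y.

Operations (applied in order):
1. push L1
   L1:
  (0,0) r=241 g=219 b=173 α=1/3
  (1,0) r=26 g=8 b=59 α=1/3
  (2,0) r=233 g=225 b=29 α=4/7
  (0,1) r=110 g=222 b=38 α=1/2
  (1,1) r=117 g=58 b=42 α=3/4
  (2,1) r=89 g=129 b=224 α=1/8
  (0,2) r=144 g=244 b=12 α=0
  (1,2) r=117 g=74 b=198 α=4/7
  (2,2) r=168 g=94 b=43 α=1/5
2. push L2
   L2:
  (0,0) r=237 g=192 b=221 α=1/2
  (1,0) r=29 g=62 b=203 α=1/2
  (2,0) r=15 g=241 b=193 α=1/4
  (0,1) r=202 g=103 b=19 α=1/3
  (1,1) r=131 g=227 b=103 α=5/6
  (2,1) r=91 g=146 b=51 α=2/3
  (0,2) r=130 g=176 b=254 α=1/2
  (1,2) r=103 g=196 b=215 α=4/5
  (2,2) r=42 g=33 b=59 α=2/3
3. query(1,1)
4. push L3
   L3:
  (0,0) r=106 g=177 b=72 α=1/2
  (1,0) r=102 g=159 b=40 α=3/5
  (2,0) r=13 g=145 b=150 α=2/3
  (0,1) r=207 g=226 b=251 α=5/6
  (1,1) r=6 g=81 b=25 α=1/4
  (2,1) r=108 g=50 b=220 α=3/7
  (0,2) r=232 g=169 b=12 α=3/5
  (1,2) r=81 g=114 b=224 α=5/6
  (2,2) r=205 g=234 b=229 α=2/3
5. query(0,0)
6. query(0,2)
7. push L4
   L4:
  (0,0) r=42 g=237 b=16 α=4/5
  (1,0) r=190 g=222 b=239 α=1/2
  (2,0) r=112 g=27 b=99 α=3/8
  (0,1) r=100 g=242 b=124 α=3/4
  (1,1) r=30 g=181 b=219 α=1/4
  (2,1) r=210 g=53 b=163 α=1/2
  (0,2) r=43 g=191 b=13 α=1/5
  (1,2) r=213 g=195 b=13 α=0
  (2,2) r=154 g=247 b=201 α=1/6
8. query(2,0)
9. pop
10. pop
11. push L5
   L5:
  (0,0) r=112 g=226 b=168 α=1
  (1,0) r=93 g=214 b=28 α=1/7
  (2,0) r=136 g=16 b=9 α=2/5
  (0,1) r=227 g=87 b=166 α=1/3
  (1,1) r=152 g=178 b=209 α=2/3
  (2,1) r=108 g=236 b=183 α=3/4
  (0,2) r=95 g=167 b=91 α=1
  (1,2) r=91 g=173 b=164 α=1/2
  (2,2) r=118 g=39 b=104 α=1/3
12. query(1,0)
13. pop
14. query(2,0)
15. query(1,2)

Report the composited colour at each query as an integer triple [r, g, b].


at x=1,y=1 over L1,L2:
after L1 α=3/4: [351/4, 87/2, 63/2]
after L2 α=5/6: [2971/24, 2357/12, 1093/12]
rounded: [124, 196, 91]

(0,0) stack=L1,L2,L3; from [0,0,0]:
+L1 (α=1/3) → [241/3, 73, 173/3]
+L2 (α=1/2) → [476/3, 265/2, 418/3]
+L3 (α=1/2) → [397/3, 619/4, 317/3]
rounded: [132, 155, 106]

query (0,2) [L1,L2,L3] — begin 0,0,0
after L1 α=0: [0, 0, 0]
after L2 α=1/2: [65, 88, 127]
after L3 α=3/5: [826/5, 683/5, 58]
rounded: [165, 137, 58]

(2,0) stack=L1,L2,L3,L4; from [0,0,0]:
+L1 (α=4/7) → [932/7, 900/7, 116/7]
+L2 (α=1/4) → [2901/28, 4387/28, 1699/28]
+L3 (α=2/3) → [3629/84, 4169/28, 10099/84]
+L4 (α=3/8) → [46369/672, 23113/224, 75443/672]
rounded: [69, 103, 112]

query (1,0) [L1,L2,L5] — begin 0,0,0
+L1 (α=1/3) → [26/3, 8/3, 59/3]
+L2 (α=1/2) → [113/6, 97/3, 334/3]
+L5 (α=1/7) → [206/7, 408/7, 696/7]
= [29, 58, 99]

(2,0) stack=L1,L2; from [0,0,0]:
L1 α=4/7: [932/7, 900/7, 116/7]
L2 α=1/4: [2901/28, 4387/28, 1699/28]
= [104, 157, 61]

at x=1,y=2 over L1,L2:
after L1 α=4/7: [468/7, 296/7, 792/7]
after L2 α=4/5: [3352/35, 5784/35, 6812/35]
rounded: [96, 165, 195]


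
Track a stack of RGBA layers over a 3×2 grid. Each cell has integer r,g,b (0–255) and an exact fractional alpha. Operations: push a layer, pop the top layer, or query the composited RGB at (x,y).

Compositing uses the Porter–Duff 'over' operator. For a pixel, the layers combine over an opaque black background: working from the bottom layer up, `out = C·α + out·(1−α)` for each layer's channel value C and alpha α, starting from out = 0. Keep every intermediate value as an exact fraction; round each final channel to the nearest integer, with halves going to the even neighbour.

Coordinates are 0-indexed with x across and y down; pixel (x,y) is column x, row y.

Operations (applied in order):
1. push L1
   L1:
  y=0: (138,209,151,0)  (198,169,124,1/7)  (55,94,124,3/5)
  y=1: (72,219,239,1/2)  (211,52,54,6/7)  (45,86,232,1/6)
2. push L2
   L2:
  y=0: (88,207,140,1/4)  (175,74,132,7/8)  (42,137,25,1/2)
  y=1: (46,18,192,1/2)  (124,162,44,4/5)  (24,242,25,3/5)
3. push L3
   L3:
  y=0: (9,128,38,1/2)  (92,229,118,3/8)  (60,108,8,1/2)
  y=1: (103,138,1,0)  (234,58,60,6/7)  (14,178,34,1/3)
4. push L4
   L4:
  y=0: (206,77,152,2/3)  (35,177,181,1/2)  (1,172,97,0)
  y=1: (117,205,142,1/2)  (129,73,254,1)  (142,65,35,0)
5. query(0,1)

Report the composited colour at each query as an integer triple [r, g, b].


(0,1) stack=L1,L2,L3,L4; from [0,0,0]:
after L1 α=1/2: [36, 219/2, 239/2]
after L2 α=1/2: [41, 255/4, 623/4]
after L3 α=0: [41, 255/4, 623/4]
after L4 α=1/2: [79, 1075/8, 1191/8]
rounded: [79, 134, 149]


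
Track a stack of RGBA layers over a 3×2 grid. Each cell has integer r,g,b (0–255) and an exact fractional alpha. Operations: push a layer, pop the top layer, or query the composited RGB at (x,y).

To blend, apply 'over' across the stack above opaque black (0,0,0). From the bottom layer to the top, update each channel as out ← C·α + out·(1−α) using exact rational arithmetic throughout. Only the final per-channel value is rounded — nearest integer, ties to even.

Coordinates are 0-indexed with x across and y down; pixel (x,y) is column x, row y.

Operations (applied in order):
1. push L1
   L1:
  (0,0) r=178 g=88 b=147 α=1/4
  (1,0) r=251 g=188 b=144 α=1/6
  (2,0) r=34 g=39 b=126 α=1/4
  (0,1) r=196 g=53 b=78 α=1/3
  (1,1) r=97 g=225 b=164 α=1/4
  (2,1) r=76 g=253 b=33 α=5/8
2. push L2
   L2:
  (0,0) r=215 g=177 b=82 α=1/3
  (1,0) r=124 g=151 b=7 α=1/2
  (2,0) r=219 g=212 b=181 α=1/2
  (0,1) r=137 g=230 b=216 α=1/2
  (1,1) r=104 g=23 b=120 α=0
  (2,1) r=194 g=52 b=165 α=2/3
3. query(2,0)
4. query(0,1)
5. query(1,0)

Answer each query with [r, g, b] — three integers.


query (2,0) [L1,L2] — begin 0,0,0
L1 α=1/4: [17/2, 39/4, 63/2]
L2 α=1/2: [455/4, 887/8, 425/4]
→ [114, 111, 106]

(0,1) stack=L1,L2; from [0,0,0]:
L1 α=1/3: [196/3, 53/3, 26]
L2 α=1/2: [607/6, 743/6, 121]
rounded: [101, 124, 121]

at x=1,y=0 over L1,L2:
+L1 (α=1/6) → [251/6, 94/3, 24]
+L2 (α=1/2) → [995/12, 547/6, 31/2]
→ [83, 91, 16]


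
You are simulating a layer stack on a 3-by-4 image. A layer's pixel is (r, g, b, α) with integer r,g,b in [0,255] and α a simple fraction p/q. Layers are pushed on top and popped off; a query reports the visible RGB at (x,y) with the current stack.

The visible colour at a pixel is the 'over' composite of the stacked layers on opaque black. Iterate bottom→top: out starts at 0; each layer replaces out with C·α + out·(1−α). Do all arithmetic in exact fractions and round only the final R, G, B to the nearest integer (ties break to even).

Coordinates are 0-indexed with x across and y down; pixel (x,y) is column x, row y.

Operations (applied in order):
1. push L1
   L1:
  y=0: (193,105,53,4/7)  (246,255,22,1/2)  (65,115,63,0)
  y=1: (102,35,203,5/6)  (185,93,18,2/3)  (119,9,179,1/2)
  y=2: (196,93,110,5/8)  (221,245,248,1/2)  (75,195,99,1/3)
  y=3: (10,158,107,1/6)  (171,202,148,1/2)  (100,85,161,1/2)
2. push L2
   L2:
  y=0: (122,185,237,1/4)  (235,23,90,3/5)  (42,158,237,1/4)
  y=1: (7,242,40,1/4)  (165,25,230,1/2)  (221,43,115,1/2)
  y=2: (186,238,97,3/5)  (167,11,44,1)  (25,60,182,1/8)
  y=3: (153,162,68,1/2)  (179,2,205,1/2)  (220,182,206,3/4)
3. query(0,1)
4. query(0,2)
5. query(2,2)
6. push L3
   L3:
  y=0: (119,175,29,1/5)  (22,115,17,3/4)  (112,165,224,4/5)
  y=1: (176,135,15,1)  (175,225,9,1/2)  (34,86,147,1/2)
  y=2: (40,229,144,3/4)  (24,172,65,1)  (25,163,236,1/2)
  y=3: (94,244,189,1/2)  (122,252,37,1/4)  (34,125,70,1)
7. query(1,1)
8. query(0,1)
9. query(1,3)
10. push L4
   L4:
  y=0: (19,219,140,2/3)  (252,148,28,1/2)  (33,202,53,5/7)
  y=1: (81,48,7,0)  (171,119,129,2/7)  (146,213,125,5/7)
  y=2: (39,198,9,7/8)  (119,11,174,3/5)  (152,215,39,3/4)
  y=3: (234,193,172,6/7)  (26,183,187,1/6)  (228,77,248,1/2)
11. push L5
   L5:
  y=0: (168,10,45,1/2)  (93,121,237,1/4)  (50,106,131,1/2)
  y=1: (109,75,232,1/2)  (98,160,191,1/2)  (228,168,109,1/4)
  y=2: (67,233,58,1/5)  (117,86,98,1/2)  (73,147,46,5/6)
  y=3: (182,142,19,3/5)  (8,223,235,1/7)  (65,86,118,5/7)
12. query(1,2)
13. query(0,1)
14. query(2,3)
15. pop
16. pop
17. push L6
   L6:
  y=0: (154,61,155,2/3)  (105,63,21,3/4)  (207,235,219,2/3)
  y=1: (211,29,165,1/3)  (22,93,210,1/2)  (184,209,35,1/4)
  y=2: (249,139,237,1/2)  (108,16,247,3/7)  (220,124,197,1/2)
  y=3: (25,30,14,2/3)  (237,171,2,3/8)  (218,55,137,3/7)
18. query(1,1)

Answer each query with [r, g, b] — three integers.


query (0,1) [L1,L2] — begin 0,0,0
L1 α=5/6: [85, 175/6, 1015/6]
L2 α=1/4: [131/2, 659/8, 1095/8]
→ [66, 82, 137]

at x=0,y=2 over L1,L2:
+L1 (α=5/8) → [245/2, 465/8, 275/4]
+L2 (α=3/5) → [803/5, 3321/20, 857/10]
rounded: [161, 166, 86]

query (2,2) [L1,L2] — begin 0,0,0
+L1 (α=1/3) → [25, 65, 33]
+L2 (α=1/8) → [25, 515/8, 413/8]
→ [25, 64, 52]

query (1,1) [L1,L2,L3] — begin 0,0,0
+L1 (α=2/3) → [370/3, 62, 12]
+L2 (α=1/2) → [865/6, 87/2, 121]
+L3 (α=1/2) → [1915/12, 537/4, 65]
rounded: [160, 134, 65]

at x=0,y=1 over L1,L2,L3:
L1 α=5/6: [85, 175/6, 1015/6]
L2 α=1/4: [131/2, 659/8, 1095/8]
L3 α=1: [176, 135, 15]
= [176, 135, 15]

query (1,3) [L1,L2,L3] — begin 0,0,0
after L1 α=1/2: [171/2, 101, 74]
after L2 α=1/2: [529/4, 103/2, 279/2]
after L3 α=1/4: [2075/16, 813/8, 911/8]
= [130, 102, 114]

query (1,2) [L1,L2,L3,L4,L5] — begin 0,0,0
L1 α=1/2: [221/2, 245/2, 124]
L2 α=1: [167, 11, 44]
L3 α=1: [24, 172, 65]
L4 α=3/5: [81, 377/5, 652/5]
L5 α=1/2: [99, 807/10, 571/5]
= [99, 81, 114]

query (0,1) [L1,L2,L3,L4,L5] — begin 0,0,0
L1 α=5/6: [85, 175/6, 1015/6]
L2 α=1/4: [131/2, 659/8, 1095/8]
L3 α=1: [176, 135, 15]
L4 α=0: [176, 135, 15]
L5 α=1/2: [285/2, 105, 247/2]
= [142, 105, 124]

query (2,3) [L1,L2,L3,L4,L5] — begin 0,0,0
L1 α=1/2: [50, 85/2, 161/2]
L2 α=3/4: [355/2, 1177/8, 1397/8]
L3 α=1: [34, 125, 70]
L4 α=1/2: [131, 101, 159]
L5 α=5/7: [587/7, 632/7, 908/7]
rounded: [84, 90, 130]

(1,1) stack=L1,L2,L3,L6; from [0,0,0]:
+L1 (α=2/3) → [370/3, 62, 12]
+L2 (α=1/2) → [865/6, 87/2, 121]
+L3 (α=1/2) → [1915/12, 537/4, 65]
+L6 (α=1/2) → [2179/24, 909/8, 275/2]
= [91, 114, 138]
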